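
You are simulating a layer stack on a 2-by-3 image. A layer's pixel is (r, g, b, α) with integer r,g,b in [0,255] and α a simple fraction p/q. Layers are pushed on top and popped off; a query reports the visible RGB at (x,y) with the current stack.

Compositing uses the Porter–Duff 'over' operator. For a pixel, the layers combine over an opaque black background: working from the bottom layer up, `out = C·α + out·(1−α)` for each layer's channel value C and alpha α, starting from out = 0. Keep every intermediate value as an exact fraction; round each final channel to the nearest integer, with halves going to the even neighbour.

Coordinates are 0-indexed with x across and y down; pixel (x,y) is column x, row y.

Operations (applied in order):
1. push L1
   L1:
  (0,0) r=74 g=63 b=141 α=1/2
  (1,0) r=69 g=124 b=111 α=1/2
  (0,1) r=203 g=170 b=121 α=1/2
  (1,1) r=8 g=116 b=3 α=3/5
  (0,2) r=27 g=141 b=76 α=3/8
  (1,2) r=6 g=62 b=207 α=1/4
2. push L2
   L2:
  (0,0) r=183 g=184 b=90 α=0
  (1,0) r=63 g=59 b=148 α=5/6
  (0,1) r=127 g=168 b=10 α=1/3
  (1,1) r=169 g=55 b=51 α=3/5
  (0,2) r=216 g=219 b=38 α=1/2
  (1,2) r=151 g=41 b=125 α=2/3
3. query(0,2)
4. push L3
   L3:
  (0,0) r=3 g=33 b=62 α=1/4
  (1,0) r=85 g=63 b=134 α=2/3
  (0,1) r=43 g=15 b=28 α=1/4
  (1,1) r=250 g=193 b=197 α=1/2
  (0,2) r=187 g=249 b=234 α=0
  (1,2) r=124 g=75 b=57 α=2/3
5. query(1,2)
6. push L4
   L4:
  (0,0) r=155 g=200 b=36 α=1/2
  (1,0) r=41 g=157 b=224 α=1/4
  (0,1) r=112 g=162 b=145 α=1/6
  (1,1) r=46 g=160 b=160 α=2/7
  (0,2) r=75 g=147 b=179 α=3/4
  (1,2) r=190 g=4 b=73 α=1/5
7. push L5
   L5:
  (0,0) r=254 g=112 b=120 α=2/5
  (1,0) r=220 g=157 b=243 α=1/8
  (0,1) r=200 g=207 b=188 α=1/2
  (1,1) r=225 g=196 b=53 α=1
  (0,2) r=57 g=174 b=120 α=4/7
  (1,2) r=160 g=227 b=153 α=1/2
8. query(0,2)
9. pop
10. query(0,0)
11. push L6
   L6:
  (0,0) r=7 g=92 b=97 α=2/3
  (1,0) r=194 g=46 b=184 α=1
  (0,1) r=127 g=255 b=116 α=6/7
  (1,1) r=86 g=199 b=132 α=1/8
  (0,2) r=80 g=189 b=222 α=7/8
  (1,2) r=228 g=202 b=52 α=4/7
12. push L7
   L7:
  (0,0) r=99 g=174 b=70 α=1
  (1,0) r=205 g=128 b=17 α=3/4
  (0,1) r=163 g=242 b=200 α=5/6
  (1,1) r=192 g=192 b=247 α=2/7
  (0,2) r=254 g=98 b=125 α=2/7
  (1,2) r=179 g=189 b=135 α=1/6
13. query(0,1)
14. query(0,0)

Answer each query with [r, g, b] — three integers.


query (0,2) [L1,L2] — begin 0,0,0
L1 α=3/8: [81/8, 423/8, 57/2]
L2 α=1/2: [1809/16, 2175/16, 133/4]
rounded: [113, 136, 33]

(1,2) stack=L1,L2,L3; from [0,0,0]:
after L1 α=1/4: [3/2, 31/2, 207/4]
after L2 α=2/3: [607/6, 65/2, 1207/12]
after L3 α=2/3: [2095/18, 365/6, 2575/36]
= [116, 61, 72]

(0,2) stack=L1,L2,L3,L4,L5; from [0,0,0]:
after L1 α=3/8: [81/8, 423/8, 57/2]
after L2 α=1/2: [1809/16, 2175/16, 133/4]
after L3 α=0: [1809/16, 2175/16, 133/4]
after L4 α=3/4: [5409/64, 9231/64, 2281/16]
after L5 α=4/7: [30819/448, 72237/448, 14523/112]
= [69, 161, 130]

(0,0) stack=L1,L2,L3,L4; from [0,0,0]:
+L1 (α=1/2) → [37, 63/2, 141/2]
+L2 (α=0) → [37, 63/2, 141/2]
+L3 (α=1/4) → [57/2, 255/8, 547/8]
+L4 (α=1/2) → [367/4, 1855/16, 835/16]
rounded: [92, 116, 52]

query (0,1) [L1,L2,L3,L4,L6,L7] — begin 0,0,0
after L1 α=1/2: [203/2, 85, 121/2]
after L2 α=1/3: [110, 338/3, 131/3]
after L3 α=1/4: [373/4, 353/4, 159/4]
after L4 α=1/6: [771/8, 2413/24, 1375/24]
after L6 α=6/7: [981/8, 39133/168, 18079/168]
after L7 α=5/6: [7501/48, 242413/1008, 186079/1008]
rounded: [156, 240, 185]

query (0,0) [L1,L2,L3,L4,L6,L7] — begin 0,0,0
L1 α=1/2: [37, 63/2, 141/2]
L2 α=0: [37, 63/2, 141/2]
L3 α=1/4: [57/2, 255/8, 547/8]
L4 α=1/2: [367/4, 1855/16, 835/16]
L6 α=2/3: [141/4, 4799/48, 1313/16]
L7 α=1: [99, 174, 70]
= [99, 174, 70]


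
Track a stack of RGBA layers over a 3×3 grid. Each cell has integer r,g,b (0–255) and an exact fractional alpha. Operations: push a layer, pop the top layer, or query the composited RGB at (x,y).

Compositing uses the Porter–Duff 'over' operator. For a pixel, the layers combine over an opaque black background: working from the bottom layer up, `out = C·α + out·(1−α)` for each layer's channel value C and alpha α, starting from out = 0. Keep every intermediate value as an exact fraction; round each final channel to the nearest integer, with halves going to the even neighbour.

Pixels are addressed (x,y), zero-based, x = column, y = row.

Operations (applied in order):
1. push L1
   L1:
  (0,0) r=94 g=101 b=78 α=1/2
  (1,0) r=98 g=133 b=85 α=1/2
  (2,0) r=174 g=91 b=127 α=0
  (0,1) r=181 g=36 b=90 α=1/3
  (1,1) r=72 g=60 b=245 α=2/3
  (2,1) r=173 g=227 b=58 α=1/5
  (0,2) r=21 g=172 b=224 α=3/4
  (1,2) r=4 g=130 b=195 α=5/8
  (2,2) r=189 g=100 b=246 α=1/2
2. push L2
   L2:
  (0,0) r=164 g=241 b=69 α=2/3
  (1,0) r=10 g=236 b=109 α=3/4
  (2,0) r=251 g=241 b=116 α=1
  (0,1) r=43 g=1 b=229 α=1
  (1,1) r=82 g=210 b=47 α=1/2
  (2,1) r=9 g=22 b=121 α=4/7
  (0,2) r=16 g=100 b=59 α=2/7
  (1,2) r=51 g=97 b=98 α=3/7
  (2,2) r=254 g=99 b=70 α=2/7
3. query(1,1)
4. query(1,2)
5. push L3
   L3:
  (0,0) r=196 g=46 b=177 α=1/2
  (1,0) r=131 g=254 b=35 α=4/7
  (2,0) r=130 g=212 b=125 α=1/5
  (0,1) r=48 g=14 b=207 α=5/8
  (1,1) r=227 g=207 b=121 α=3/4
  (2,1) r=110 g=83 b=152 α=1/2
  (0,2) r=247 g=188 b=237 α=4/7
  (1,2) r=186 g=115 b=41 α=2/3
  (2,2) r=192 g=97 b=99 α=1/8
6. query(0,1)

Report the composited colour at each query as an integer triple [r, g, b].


(1,1) stack=L1,L2; from [0,0,0]:
+L1 (α=2/3) → [48, 40, 490/3]
+L2 (α=1/2) → [65, 125, 631/6]
= [65, 125, 105]

(1,2) stack=L1,L2; from [0,0,0]:
L1 α=5/8: [5/2, 325/4, 975/8]
L2 α=3/7: [163/7, 88, 1563/14]
→ [23, 88, 112]

at x=0,y=1 over L1,L2,L3:
after L1 α=1/3: [181/3, 12, 30]
after L2 α=1: [43, 1, 229]
after L3 α=5/8: [369/8, 73/8, 861/4]
rounded: [46, 9, 215]


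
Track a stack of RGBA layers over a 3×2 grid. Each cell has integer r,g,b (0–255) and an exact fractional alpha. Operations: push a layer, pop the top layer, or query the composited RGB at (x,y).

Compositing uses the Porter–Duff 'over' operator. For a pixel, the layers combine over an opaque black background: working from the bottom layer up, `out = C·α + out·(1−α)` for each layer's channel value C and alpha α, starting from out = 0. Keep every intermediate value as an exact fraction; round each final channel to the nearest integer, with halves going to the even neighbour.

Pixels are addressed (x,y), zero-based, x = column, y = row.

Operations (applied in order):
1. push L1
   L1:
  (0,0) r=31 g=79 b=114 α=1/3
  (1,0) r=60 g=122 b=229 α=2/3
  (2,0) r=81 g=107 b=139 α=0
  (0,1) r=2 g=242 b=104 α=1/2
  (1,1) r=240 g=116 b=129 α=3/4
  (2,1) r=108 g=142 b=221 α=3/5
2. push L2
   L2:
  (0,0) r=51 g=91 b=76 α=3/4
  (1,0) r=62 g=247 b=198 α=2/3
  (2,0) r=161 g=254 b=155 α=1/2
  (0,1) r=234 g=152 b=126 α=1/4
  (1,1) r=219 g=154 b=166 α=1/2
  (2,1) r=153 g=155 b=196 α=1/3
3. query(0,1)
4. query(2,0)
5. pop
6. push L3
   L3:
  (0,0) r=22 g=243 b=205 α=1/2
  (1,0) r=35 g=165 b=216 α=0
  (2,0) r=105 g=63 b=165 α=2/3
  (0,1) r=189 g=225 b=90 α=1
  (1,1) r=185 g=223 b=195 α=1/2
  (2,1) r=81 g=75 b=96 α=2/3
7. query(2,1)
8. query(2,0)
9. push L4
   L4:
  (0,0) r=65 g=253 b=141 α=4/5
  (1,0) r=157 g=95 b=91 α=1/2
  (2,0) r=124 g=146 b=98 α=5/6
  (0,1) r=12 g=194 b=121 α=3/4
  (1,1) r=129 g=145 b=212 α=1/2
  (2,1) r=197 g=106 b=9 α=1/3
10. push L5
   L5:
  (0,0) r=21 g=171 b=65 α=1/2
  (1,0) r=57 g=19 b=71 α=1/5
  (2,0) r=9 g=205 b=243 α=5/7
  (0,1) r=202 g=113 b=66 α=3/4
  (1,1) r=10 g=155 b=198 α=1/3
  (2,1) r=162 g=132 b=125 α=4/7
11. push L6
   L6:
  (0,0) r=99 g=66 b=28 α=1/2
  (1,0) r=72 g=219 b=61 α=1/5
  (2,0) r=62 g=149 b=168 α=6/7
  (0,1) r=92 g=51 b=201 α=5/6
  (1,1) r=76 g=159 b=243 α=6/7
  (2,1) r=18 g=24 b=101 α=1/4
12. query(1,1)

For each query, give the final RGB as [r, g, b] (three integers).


(0,1) stack=L1,L2; from [0,0,0]:
+L1 (α=1/2) → [1, 121, 52]
+L2 (α=1/4) → [237/4, 515/4, 141/2]
→ [59, 129, 70]

(2,0) stack=L1,L2; from [0,0,0]:
after L1 α=0: [0, 0, 0]
after L2 α=1/2: [161/2, 127, 155/2]
→ [80, 127, 78]

query (2,1) [L1,L3] — begin 0,0,0
+L1 (α=3/5) → [324/5, 426/5, 663/5]
+L3 (α=2/3) → [378/5, 392/5, 541/5]
= [76, 78, 108]

at x=2,y=0 over L1,L3:
L1 α=0: [0, 0, 0]
L3 α=2/3: [70, 42, 110]
→ [70, 42, 110]

(1,1) stack=L1,L3,L4,L5,L6; from [0,0,0]:
+L1 (α=3/4) → [180, 87, 387/4]
+L3 (α=1/2) → [365/2, 155, 1167/8]
+L4 (α=1/2) → [623/4, 150, 2863/16]
+L5 (α=1/3) → [643/6, 455/3, 4447/24]
+L6 (α=6/7) → [3379/42, 3317/21, 39439/168]
rounded: [80, 158, 235]


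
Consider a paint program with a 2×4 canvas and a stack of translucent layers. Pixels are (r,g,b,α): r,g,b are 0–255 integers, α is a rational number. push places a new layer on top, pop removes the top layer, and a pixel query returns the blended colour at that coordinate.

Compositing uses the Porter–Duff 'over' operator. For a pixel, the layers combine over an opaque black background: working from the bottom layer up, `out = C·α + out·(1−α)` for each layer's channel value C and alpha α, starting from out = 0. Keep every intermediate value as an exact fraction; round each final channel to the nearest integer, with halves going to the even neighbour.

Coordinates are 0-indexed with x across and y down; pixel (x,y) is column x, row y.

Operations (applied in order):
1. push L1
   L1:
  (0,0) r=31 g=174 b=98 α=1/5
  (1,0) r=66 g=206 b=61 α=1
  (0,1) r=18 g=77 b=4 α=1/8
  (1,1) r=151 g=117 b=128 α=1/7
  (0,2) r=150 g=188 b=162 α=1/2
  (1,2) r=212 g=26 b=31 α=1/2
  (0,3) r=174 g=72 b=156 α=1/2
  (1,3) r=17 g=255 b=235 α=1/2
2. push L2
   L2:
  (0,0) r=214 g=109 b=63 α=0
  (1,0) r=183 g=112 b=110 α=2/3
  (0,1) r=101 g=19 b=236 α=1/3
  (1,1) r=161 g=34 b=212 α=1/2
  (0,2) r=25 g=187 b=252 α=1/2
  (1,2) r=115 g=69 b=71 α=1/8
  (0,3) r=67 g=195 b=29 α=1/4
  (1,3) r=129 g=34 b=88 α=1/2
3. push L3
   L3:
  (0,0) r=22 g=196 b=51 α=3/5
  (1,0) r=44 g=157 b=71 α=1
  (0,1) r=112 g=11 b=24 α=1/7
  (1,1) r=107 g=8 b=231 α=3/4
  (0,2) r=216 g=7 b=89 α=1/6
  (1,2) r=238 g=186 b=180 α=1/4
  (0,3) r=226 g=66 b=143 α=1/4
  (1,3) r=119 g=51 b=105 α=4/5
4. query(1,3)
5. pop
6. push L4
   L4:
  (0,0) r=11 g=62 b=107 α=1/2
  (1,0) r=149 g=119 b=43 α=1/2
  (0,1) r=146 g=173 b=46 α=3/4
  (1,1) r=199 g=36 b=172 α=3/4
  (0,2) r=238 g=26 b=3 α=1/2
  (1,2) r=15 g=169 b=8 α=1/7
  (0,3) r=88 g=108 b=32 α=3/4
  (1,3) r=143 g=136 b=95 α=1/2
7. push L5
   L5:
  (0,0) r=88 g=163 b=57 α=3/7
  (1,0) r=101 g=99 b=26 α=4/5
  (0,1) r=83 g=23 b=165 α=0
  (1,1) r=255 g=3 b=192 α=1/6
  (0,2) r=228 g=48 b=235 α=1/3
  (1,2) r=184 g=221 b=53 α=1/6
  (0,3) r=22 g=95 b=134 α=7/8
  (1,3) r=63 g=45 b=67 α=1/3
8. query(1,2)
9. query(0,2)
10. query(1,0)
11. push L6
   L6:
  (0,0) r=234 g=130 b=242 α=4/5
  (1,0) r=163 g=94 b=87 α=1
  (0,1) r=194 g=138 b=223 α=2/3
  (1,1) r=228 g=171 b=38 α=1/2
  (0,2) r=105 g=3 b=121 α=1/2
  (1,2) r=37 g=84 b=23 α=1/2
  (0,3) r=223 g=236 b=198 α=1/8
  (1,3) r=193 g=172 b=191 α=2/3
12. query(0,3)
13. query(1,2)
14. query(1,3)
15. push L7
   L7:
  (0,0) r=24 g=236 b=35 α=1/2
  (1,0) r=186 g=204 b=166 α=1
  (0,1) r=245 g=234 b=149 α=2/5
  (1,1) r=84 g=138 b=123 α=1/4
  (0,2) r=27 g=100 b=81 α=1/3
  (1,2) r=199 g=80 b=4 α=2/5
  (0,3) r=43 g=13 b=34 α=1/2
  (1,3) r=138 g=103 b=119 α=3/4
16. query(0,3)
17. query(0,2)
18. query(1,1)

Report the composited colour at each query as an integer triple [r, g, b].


at x=1,y=3 over L1,L2,L3:
+L1 (α=1/2) → [17/2, 255/2, 235/2]
+L2 (α=1/2) → [275/4, 323/4, 411/4]
+L3 (α=4/5) → [2179/20, 1139/20, 2091/20]
= [109, 57, 105]

(1,2) stack=L1,L2,L4,L5; from [0,0,0]:
after L1 α=1/2: [106, 13, 31/2]
after L2 α=1/8: [857/8, 20, 359/16]
after L4 α=1/7: [2631/28, 289/7, 163/8]
after L5 α=1/6: [18307/168, 1496/21, 413/16]
→ [109, 71, 26]

at x=0,y=2 over L1,L2,L4,L5:
+L1 (α=1/2) → [75, 94, 81]
+L2 (α=1/2) → [50, 281/2, 333/2]
+L4 (α=1/2) → [144, 333/4, 339/4]
+L5 (α=1/3) → [172, 143/2, 809/6]
rounded: [172, 72, 135]

at x=1,y=0 over L1,L2,L4,L5:
L1 α=1: [66, 206, 61]
L2 α=2/3: [144, 430/3, 281/3]
L4 α=1/2: [293/2, 787/6, 205/3]
L5 α=4/5: [1101/10, 3163/30, 517/15]
→ [110, 105, 34]

(0,3) stack=L1,L2,L4,L5,L6; from [0,0,0]:
+L1 (α=1/2) → [87, 36, 78]
+L2 (α=1/4) → [82, 303/4, 263/4]
+L4 (α=3/4) → [173/2, 1599/16, 647/16]
+L5 (α=7/8) → [481/16, 12239/128, 15655/128]
+L6 (α=1/8) → [6935/128, 115881/1024, 134929/1024]
rounded: [54, 113, 132]

(1,2) stack=L1,L2,L4,L5,L6; from [0,0,0]:
L1 α=1/2: [106, 13, 31/2]
L2 α=1/8: [857/8, 20, 359/16]
L4 α=1/7: [2631/28, 289/7, 163/8]
L5 α=1/6: [18307/168, 1496/21, 413/16]
L6 α=1/2: [24523/336, 1630/21, 781/32]
rounded: [73, 78, 24]

query (1,3) [L1,L2,L4,L5,L6] — begin 0,0,0
+L1 (α=1/2) → [17/2, 255/2, 235/2]
+L2 (α=1/2) → [275/4, 323/4, 411/4]
+L4 (α=1/2) → [847/8, 867/8, 791/8]
+L5 (α=1/3) → [1099/12, 349/4, 353/4]
+L6 (α=2/3) → [5731/36, 575/4, 627/4]
= [159, 144, 157]

(0,3) stack=L1,L2,L4,L5,L6,L7; from [0,0,0]:
after L1 α=1/2: [87, 36, 78]
after L2 α=1/4: [82, 303/4, 263/4]
after L4 α=3/4: [173/2, 1599/16, 647/16]
after L5 α=7/8: [481/16, 12239/128, 15655/128]
after L6 α=1/8: [6935/128, 115881/1024, 134929/1024]
after L7 α=1/2: [12439/256, 129193/2048, 169745/2048]
rounded: [49, 63, 83]

query (0,2) [L1,L2,L4,L5,L6,L7] — begin 0,0,0
+L1 (α=1/2) → [75, 94, 81]
+L2 (α=1/2) → [50, 281/2, 333/2]
+L4 (α=1/2) → [144, 333/4, 339/4]
+L5 (α=1/3) → [172, 143/2, 809/6]
+L6 (α=1/2) → [277/2, 149/4, 1535/12]
+L7 (α=1/3) → [304/3, 349/6, 2021/18]
→ [101, 58, 112]

at x=1,y=1 over L1,L2,L4,L5,L6,L7:
L1 α=1/7: [151/7, 117/7, 128/7]
L2 α=1/2: [639/7, 355/14, 806/7]
L4 α=3/4: [2409/14, 1867/56, 2209/14]
L5 α=1/6: [5205/28, 9503/336, 13733/84]
L6 α=1/2: [11589/56, 66959/672, 16925/168]
L7 α=1/4: [39471/224, 97871/896, 23813/224]
= [176, 109, 106]


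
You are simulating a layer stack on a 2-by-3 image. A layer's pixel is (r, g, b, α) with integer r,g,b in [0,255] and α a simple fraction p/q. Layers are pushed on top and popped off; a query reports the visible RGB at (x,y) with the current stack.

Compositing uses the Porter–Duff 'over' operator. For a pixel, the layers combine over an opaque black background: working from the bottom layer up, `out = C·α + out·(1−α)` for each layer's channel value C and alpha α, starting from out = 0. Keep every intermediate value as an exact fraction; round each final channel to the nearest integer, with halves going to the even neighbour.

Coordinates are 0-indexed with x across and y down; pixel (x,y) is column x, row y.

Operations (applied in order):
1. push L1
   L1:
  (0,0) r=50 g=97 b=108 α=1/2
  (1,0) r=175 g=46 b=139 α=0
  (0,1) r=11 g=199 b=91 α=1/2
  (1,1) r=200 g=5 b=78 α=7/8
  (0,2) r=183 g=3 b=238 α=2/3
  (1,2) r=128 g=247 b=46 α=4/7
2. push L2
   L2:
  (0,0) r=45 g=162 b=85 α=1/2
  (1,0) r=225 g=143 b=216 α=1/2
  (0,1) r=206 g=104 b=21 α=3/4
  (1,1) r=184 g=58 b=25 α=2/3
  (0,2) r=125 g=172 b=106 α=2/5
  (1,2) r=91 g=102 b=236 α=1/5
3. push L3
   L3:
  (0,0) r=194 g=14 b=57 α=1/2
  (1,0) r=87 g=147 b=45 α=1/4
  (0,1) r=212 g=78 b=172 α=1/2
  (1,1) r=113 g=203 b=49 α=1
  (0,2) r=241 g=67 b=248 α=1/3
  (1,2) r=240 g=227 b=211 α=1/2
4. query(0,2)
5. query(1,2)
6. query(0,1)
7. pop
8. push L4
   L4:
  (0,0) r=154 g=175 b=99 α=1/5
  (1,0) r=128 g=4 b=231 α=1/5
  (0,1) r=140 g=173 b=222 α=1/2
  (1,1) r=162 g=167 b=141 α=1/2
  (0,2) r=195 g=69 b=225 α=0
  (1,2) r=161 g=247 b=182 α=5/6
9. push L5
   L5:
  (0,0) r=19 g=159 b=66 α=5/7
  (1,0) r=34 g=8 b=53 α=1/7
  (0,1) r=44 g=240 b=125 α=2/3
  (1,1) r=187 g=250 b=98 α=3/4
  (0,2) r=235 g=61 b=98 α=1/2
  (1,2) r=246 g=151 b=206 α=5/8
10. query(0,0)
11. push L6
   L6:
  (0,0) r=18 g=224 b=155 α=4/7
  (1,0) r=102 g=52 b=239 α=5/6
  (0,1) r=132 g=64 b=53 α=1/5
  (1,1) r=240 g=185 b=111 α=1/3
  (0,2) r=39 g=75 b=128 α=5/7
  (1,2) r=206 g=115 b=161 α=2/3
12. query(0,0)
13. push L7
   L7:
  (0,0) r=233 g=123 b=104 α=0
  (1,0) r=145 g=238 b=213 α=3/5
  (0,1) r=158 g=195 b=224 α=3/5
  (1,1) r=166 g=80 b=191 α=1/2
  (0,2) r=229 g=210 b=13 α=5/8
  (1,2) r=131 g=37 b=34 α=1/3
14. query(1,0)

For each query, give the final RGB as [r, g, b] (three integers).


(0,2) stack=L1,L2,L3; from [0,0,0]:
+L1 (α=2/3) → [122, 2, 476/3]
+L2 (α=2/5) → [616/5, 70, 688/5]
+L3 (α=1/3) → [2437/15, 69, 872/5]
→ [162, 69, 174]

(1,2) stack=L1,L2,L3; from [0,0,0]:
+L1 (α=4/7) → [512/7, 988/7, 184/7]
+L2 (α=1/5) → [537/7, 4666/35, 2388/35]
+L3 (α=1/2) → [2217/14, 12611/70, 9773/70]
→ [158, 180, 140]

query (0,1) [L1,L2,L3] — begin 0,0,0
L1 α=1/2: [11/2, 199/2, 91/2]
L2 α=3/4: [1247/8, 823/8, 217/8]
L3 α=1/2: [2943/16, 1447/16, 1593/16]
= [184, 90, 100]

(0,0) stack=L1,L2,L4,L5; from [0,0,0]:
after L1 α=1/2: [25, 97/2, 54]
after L2 α=1/2: [35, 421/4, 139/2]
after L4 α=1/5: [294/5, 596/5, 377/5]
after L5 α=5/7: [1063/35, 5167/35, 2404/35]
→ [30, 148, 69]

(0,0) stack=L1,L2,L4,L5,L6; from [0,0,0]:
L1 α=1/2: [25, 97/2, 54]
L2 α=1/2: [35, 421/4, 139/2]
L4 α=1/5: [294/5, 596/5, 377/5]
L5 α=5/7: [1063/35, 5167/35, 2404/35]
L6 α=4/7: [5709/245, 46861/245, 28912/245]
= [23, 191, 118]

(1,0) stack=L1,L2,L4,L5,L6,L7; from [0,0,0]:
L1 α=0: [0, 0, 0]
L2 α=1/2: [225/2, 143/2, 108]
L4 α=1/5: [578/5, 58, 663/5]
L5 α=1/7: [3638/35, 356/7, 4243/35]
L6 α=5/6: [10744/105, 1088/21, 7678/35]
L7 α=3/5: [67163/525, 3434/21, 37721/175]
= [128, 164, 216]


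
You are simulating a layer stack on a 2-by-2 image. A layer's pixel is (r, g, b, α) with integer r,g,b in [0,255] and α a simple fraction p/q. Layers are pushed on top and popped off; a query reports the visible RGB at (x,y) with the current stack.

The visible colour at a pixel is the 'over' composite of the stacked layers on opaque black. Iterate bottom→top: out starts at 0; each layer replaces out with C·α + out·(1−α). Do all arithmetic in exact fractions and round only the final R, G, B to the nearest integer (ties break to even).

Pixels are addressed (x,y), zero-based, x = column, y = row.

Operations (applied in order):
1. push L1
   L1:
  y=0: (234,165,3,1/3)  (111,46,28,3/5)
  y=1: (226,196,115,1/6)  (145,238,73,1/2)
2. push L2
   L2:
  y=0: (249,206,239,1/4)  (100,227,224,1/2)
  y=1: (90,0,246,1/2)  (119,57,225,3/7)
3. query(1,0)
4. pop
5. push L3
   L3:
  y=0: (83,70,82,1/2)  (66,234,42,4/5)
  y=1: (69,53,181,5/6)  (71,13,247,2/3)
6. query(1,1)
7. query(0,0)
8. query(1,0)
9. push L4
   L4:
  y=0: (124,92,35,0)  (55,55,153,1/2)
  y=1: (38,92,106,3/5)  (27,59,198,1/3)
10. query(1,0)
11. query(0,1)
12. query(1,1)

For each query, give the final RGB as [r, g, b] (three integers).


query (1,0) [L1,L2] — begin 0,0,0
after L1 α=3/5: [333/5, 138/5, 84/5]
after L2 α=1/2: [833/10, 1273/10, 602/5]
→ [83, 127, 120]

(1,1) stack=L1,L3; from [0,0,0]:
after L1 α=1/2: [145/2, 119, 73/2]
after L3 α=2/3: [143/2, 145/3, 1061/6]
= [72, 48, 177]

(0,0) stack=L1,L3; from [0,0,0]:
L1 α=1/3: [78, 55, 1]
L3 α=1/2: [161/2, 125/2, 83/2]
= [80, 62, 42]

at x=1,y=0 over L1,L3:
after L1 α=3/5: [333/5, 138/5, 84/5]
after L3 α=4/5: [1653/25, 4818/25, 924/25]
= [66, 193, 37]

(1,0) stack=L1,L3,L4; from [0,0,0]:
+L1 (α=3/5) → [333/5, 138/5, 84/5]
+L3 (α=4/5) → [1653/25, 4818/25, 924/25]
+L4 (α=1/2) → [1514/25, 6193/50, 4749/50]
= [61, 124, 95]

(0,1) stack=L1,L3,L4; from [0,0,0]:
after L1 α=1/6: [113/3, 98/3, 115/6]
after L3 α=5/6: [574/9, 893/18, 5545/36]
after L4 α=3/5: [2174/45, 3377/45, 11269/90]
= [48, 75, 125]

at x=1,y=1 over L1,L3,L4:
L1 α=1/2: [145/2, 119, 73/2]
L3 α=2/3: [143/2, 145/3, 1061/6]
L4 α=1/3: [170/3, 467/9, 1655/9]
= [57, 52, 184]


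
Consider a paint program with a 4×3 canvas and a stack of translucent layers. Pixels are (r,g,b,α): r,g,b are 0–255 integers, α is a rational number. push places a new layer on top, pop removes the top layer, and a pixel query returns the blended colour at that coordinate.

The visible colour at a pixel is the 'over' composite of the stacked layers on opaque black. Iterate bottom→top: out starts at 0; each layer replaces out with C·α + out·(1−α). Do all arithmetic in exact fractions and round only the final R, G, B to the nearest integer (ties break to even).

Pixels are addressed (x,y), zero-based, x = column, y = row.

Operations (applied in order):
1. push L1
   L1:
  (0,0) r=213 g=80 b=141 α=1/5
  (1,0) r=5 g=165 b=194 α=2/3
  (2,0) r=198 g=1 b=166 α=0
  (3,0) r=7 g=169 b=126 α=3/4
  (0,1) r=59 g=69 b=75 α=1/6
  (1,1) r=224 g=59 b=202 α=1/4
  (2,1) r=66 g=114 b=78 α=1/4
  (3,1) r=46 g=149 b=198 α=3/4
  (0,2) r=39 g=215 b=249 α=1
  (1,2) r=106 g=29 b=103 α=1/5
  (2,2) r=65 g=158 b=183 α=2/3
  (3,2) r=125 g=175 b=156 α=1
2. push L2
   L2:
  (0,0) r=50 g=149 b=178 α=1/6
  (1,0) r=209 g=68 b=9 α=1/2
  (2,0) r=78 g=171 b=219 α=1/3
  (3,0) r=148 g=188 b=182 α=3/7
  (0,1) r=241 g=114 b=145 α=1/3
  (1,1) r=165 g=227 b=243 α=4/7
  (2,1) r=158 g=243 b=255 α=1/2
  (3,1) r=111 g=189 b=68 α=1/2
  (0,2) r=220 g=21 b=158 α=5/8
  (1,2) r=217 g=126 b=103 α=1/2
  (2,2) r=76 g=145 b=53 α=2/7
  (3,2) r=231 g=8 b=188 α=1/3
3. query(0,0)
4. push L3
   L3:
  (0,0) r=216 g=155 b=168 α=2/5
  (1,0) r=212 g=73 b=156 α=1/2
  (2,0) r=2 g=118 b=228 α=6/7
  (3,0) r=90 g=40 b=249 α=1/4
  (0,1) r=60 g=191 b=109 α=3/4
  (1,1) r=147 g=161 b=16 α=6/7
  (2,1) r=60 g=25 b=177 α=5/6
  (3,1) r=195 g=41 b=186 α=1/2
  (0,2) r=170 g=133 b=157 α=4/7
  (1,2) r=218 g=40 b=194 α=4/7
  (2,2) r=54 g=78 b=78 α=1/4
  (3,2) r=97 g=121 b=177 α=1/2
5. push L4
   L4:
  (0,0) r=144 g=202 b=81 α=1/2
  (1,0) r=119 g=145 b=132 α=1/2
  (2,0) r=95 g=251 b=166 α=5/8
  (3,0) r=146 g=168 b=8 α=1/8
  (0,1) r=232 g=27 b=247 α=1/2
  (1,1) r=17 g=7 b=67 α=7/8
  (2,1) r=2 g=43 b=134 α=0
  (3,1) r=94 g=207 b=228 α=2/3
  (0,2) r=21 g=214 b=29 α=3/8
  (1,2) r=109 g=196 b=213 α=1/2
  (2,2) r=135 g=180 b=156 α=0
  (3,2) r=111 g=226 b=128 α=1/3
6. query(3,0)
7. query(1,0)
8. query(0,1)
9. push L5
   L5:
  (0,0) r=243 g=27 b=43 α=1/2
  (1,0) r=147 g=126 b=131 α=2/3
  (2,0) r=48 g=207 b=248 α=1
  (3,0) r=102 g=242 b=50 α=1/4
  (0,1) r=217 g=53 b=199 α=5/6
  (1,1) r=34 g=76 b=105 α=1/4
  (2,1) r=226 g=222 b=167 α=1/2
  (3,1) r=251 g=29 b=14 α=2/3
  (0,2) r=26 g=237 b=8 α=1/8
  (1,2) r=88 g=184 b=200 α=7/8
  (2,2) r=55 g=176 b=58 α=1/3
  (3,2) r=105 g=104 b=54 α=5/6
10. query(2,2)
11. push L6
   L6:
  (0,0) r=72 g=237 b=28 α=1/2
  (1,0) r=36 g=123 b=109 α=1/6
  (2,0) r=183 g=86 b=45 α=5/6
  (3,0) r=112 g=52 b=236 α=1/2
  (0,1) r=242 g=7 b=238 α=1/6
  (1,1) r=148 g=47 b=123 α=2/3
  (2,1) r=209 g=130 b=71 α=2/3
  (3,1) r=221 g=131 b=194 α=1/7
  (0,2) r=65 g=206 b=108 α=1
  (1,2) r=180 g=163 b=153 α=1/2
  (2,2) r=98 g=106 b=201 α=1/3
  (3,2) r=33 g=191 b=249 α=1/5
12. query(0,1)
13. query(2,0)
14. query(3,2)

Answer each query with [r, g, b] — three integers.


at x=0,y=0 over L1,L2:
+L1 (α=1/5) → [213/5, 16, 141/5]
+L2 (α=1/6) → [263/6, 229/6, 319/6]
→ [44, 38, 53]

at x=3,y=0 over L1,L2,L3,L4:
L1 α=3/4: [21/4, 507/4, 189/2]
L2 α=3/7: [465/7, 153, 132]
L3 α=1/4: [2025/28, 499/4, 645/4]
L4 α=1/8: [2609/32, 4165/32, 4547/32]
rounded: [82, 130, 142]

(1,0) stack=L1,L2,L3,L4; from [0,0,0]:
+L1 (α=2/3) → [10/3, 110, 388/3]
+L2 (α=1/2) → [637/6, 89, 415/6]
+L3 (α=1/2) → [1909/12, 81, 1351/12]
+L4 (α=1/2) → [3337/24, 113, 2935/24]
rounded: [139, 113, 122]

query (0,1) [L1,L2,L3,L4] — begin 0,0,0
after L1 α=1/6: [59/6, 23/2, 25/2]
after L2 α=1/3: [782/9, 137/3, 170/3]
after L3 α=3/4: [1201/18, 464/3, 1151/12]
after L4 α=1/2: [5377/36, 545/6, 4115/24]
→ [149, 91, 171]

at x=2,y=2 over L1,L2,L3,L4,L5:
+L1 (α=2/3) → [130/3, 316/3, 122]
+L2 (α=2/7) → [158/3, 350/3, 716/7]
+L3 (α=1/4) → [53, 107, 1347/14]
+L4 (α=0) → [53, 107, 1347/14]
+L5 (α=1/3) → [161/3, 130, 1753/21]
= [54, 130, 83]

at x=0,y=1 over L1,L2,L3,L4,L5,L6:
after L1 α=1/6: [59/6, 23/2, 25/2]
after L2 α=1/3: [782/9, 137/3, 170/3]
after L3 α=3/4: [1201/18, 464/3, 1151/12]
after L4 α=1/2: [5377/36, 545/6, 4115/24]
after L5 α=5/6: [44437/216, 2135/36, 27995/144]
after L6 α=1/6: [274457/1296, 10927/216, 174247/864]
rounded: [212, 51, 202]

(2,0) stack=L1,L2,L3,L4,L5,L6; from [0,0,0]:
L1 α=0: [0, 0, 0]
L2 α=1/3: [26, 57, 73]
L3 α=6/7: [38/7, 765/7, 1441/7]
L4 α=5/8: [3439/56, 1385/7, 10133/56]
L5 α=1: [48, 207, 248]
L6 α=5/6: [321/2, 637/6, 473/6]
→ [160, 106, 79]

at x=3,y=2 over L1,L2,L3,L4,L5,L6:
L1 α=1: [125, 175, 156]
L2 α=1/3: [481/3, 358/3, 500/3]
L3 α=1/2: [386/3, 721/6, 1031/6]
L4 α=1/3: [1105/9, 1399/9, 1415/9]
L5 α=5/6: [2915/27, 6079/54, 3845/54]
L6 α=1/5: [12551/135, 3463/27, 14413/135]
= [93, 128, 107]


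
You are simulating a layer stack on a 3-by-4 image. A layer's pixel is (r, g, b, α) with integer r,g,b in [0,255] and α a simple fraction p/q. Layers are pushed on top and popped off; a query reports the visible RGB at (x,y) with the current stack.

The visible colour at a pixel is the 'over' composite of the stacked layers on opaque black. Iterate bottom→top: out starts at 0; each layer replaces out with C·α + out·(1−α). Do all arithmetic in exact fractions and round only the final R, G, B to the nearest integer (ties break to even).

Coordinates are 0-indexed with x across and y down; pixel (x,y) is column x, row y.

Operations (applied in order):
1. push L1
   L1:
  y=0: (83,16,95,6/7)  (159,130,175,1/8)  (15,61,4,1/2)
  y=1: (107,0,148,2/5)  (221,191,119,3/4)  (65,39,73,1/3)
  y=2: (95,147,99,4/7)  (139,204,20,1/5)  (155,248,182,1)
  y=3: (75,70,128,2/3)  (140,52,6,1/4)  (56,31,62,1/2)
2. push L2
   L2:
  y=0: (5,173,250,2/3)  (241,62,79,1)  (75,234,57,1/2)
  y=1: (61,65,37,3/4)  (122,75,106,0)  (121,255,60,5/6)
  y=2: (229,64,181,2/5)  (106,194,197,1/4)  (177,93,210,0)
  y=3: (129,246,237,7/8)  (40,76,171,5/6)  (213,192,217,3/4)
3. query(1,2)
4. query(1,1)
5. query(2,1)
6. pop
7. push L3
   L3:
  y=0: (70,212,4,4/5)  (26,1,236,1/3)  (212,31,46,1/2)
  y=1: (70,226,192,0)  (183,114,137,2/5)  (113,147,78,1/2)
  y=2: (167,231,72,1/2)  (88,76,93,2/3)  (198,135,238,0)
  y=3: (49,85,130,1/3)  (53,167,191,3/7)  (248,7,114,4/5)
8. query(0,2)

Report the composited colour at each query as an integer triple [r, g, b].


at x=1,y=2 over L1,L2:
+L1 (α=1/5) → [139/5, 204/5, 4]
+L2 (α=1/4) → [947/20, 791/10, 209/4]
= [47, 79, 52]

query (1,1) [L1,L2] — begin 0,0,0
L1 α=3/4: [663/4, 573/4, 357/4]
L2 α=0: [663/4, 573/4, 357/4]
→ [166, 143, 89]

query (2,1) [L1,L2] — begin 0,0,0
L1 α=1/3: [65/3, 13, 73/3]
L2 α=5/6: [940/9, 644/3, 973/18]
= [104, 215, 54]

(0,2) stack=L1,L3; from [0,0,0]:
L1 α=4/7: [380/7, 84, 396/7]
L3 α=1/2: [1549/14, 315/2, 450/7]
→ [111, 158, 64]


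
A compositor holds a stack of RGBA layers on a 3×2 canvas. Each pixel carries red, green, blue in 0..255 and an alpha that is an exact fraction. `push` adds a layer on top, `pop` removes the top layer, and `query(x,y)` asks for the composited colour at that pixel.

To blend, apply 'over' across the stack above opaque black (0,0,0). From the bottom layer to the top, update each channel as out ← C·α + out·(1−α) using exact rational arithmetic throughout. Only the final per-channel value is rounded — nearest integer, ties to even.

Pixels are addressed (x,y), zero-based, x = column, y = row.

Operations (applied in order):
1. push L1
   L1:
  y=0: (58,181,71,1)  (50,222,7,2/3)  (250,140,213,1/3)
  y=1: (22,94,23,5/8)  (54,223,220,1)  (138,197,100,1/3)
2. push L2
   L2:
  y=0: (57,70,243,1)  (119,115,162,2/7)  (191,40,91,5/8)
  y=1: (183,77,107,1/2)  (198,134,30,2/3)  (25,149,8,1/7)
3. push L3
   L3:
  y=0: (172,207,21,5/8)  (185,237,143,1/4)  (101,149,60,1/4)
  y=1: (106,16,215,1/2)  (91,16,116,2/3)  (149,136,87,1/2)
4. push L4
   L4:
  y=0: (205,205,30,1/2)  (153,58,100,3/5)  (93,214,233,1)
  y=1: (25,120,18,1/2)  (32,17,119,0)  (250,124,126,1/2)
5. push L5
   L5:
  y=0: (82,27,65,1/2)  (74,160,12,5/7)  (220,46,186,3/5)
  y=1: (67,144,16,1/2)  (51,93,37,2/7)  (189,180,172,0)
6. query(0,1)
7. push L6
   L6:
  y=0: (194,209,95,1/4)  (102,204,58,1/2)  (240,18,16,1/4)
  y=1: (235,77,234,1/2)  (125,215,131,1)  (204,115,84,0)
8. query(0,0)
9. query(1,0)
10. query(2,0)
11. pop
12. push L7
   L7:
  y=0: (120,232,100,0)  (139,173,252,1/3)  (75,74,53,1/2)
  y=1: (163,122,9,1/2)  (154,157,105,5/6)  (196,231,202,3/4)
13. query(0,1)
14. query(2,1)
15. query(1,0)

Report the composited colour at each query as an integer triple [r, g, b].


query (0,1) [L1,L2,L3,L4,L5] — begin 0,0,0
L1 α=5/8: [55/4, 235/4, 115/8]
L2 α=1/2: [787/8, 543/8, 971/16]
L3 α=1/2: [1635/16, 671/16, 4411/32]
L4 α=1/2: [2035/32, 2591/32, 4987/64]
L5 α=1/2: [4179/64, 7199/64, 6011/128]
→ [65, 112, 47]

(0,0) stack=L1,L2,L3,L4,L5,L6; from [0,0,0]:
+L1 (α=1) → [58, 181, 71]
+L2 (α=1) → [57, 70, 243]
+L3 (α=5/8) → [1031/8, 1245/8, 417/4]
+L4 (α=1/2) → [2671/16, 2885/16, 537/8]
+L5 (α=1/2) → [3983/32, 3317/32, 1057/16]
+L6 (α=1/4) → [18157/128, 16639/128, 4691/64]
→ [142, 130, 73]

at x=1,y=0 over L1,L2,L3,L4,L5,L6:
after L1 α=2/3: [100/3, 148, 14/3]
after L2 α=2/7: [1214/21, 970/7, 1042/21]
after L3 α=1/4: [2509/28, 4569/28, 2043/28]
after L4 α=3/5: [1787/14, 1401/14, 6243/70]
after L5 α=5/7: [4377/49, 7001/49, 8343/245]
after L6 α=1/2: [9375/98, 16997/98, 22553/490]
= [96, 173, 46]

at x=2,y=0 over L1,L2,L3,L4,L5,L6:
after L1 α=1/3: [250/3, 140/3, 71]
after L2 α=5/8: [1205/8, 85/2, 167/2]
after L3 α=1/4: [4423/32, 553/8, 621/8]
after L4 α=1: [93, 214, 233]
after L5 α=3/5: [846/5, 566/5, 1024/5]
after L6 α=1/4: [1869/10, 447/5, 788/5]
→ [187, 89, 158]

(0,1) stack=L1,L2,L3,L4,L5,L7; from [0,0,0]:
L1 α=5/8: [55/4, 235/4, 115/8]
L2 α=1/2: [787/8, 543/8, 971/16]
L3 α=1/2: [1635/16, 671/16, 4411/32]
L4 α=1/2: [2035/32, 2591/32, 4987/64]
L5 α=1/2: [4179/64, 7199/64, 6011/128]
L7 α=1/2: [14611/128, 15007/128, 7163/256]
= [114, 117, 28]

at x=2,y=1 over L1,L2,L3,L4,L5,L7:
L1 α=1/3: [46, 197/3, 100/3]
L2 α=1/7: [43, 543/7, 208/7]
L3 α=1/2: [96, 1495/14, 817/14]
L4 α=1/2: [173, 3231/28, 2581/28]
L5 α=0: [173, 3231/28, 2581/28]
L7 α=3/4: [761/4, 22635/112, 19549/112]
= [190, 202, 175]

query (1,0) [L1,L2,L3,L4,L5,L7] — begin 0,0,0
after L1 α=2/3: [100/3, 148, 14/3]
after L2 α=2/7: [1214/21, 970/7, 1042/21]
after L3 α=1/4: [2509/28, 4569/28, 2043/28]
after L4 α=3/5: [1787/14, 1401/14, 6243/70]
after L5 α=5/7: [4377/49, 7001/49, 8343/245]
after L7 α=1/3: [15565/147, 7493/49, 26142/245]
= [106, 153, 107]


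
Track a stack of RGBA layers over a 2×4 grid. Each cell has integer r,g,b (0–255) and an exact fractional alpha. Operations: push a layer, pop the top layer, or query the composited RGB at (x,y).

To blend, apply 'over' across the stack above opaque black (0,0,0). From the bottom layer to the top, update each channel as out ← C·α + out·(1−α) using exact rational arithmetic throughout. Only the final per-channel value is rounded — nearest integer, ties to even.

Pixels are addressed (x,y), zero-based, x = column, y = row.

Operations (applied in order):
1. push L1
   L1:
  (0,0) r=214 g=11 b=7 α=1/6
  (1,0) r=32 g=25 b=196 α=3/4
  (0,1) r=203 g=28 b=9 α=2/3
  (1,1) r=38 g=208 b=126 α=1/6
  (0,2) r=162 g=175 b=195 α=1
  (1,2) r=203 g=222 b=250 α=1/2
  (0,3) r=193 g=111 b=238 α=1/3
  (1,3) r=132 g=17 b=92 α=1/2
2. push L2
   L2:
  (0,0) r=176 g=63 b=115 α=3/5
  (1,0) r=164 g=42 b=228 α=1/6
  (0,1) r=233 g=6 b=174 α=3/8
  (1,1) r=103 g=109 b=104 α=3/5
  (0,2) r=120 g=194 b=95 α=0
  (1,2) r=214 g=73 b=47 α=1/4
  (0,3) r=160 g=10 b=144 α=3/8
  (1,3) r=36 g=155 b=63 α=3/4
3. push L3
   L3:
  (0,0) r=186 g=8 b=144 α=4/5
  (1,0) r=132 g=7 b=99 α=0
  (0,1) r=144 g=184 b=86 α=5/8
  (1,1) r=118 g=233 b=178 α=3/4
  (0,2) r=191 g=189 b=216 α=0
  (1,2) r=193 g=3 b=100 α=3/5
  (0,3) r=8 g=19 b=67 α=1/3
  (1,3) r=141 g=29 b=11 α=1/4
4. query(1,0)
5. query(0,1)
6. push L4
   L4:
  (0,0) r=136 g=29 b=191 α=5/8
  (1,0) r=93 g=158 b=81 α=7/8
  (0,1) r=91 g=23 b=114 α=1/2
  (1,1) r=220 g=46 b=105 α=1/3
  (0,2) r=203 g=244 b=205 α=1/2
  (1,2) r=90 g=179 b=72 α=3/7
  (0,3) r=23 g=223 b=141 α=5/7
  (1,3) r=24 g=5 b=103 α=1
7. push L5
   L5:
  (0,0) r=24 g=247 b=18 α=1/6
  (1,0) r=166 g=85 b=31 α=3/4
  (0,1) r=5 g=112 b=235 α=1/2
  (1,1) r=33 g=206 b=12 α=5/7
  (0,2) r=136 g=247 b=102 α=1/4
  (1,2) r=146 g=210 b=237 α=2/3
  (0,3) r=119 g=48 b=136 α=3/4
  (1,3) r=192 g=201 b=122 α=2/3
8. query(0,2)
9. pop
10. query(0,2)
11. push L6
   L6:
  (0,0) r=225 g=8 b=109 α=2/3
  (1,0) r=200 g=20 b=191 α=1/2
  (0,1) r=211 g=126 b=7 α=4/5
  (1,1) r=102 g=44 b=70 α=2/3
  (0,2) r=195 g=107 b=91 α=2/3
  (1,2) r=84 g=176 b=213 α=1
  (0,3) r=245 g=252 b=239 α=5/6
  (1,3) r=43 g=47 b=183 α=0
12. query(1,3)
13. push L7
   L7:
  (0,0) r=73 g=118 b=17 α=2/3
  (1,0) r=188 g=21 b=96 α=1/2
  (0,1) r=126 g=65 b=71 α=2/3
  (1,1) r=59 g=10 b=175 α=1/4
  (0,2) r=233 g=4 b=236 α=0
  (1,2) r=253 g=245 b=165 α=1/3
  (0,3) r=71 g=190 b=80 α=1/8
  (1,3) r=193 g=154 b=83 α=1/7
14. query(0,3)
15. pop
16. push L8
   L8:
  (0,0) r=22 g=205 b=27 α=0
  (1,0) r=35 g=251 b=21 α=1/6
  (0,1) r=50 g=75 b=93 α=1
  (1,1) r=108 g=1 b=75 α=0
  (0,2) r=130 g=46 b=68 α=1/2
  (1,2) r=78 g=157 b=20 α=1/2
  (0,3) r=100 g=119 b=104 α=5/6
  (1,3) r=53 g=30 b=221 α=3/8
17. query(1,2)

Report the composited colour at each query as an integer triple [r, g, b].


(1,0) stack=L1,L2,L3; from [0,0,0]:
L1 α=3/4: [24, 75/4, 147]
L2 α=1/6: [142/3, 181/8, 321/2]
L3 α=0: [142/3, 181/8, 321/2]
rounded: [47, 23, 160]

(0,1) stack=L1,L2,L3; from [0,0,0]:
after L1 α=2/3: [406/3, 56/3, 6]
after L2 α=3/8: [4127/24, 167/12, 69]
after L3 α=5/8: [9887/64, 3847/32, 637/8]
rounded: [154, 120, 80]

query (0,2) [L1,L2,L3,L4,L5] — begin 0,0,0
after L1 α=1: [162, 175, 195]
after L2 α=0: [162, 175, 195]
after L3 α=0: [162, 175, 195]
after L4 α=1/2: [365/2, 419/2, 200]
after L5 α=1/4: [1367/8, 1751/8, 351/2]
→ [171, 219, 176]

at x=0,y=2 over L1,L2,L3,L4:
after L1 α=1: [162, 175, 195]
after L2 α=0: [162, 175, 195]
after L3 α=0: [162, 175, 195]
after L4 α=1/2: [365/2, 419/2, 200]
→ [182, 210, 200]

at x=1,y=3 over L1,L2,L3,L4,L6:
after L1 α=1/2: [66, 17/2, 46]
after L2 α=3/4: [87/2, 947/8, 235/4]
after L3 α=1/4: [543/8, 3073/32, 749/16]
after L4 α=1: [24, 5, 103]
after L6 α=0: [24, 5, 103]
= [24, 5, 103]

query (0,3) [L1,L2,L3,L4,L6,L7] — begin 0,0,0
L1 α=1/3: [193/3, 37, 238/3]
L2 α=3/8: [2405/24, 215/8, 1243/12]
L3 α=1/3: [2501/36, 97/4, 1645/18]
L4 α=5/7: [653/18, 2327/14, 7990/63]
L6 α=5/6: [22703/108, 19967/84, 83275/378]
L7 α=1/8: [166589/864, 22247/96, 87595/432]
→ [193, 232, 203]

at x=1,y=2 over L1,L2,L3,L4,L6,L8:
L1 α=1/2: [203/2, 111, 125]
L2 α=1/4: [1037/8, 203/2, 211/2]
L3 α=3/5: [3353/20, 212/5, 511/5]
L4 α=3/7: [4703/35, 3533/35, 3124/35]
L6 α=1: [84, 176, 213]
L8 α=1/2: [81, 333/2, 233/2]
→ [81, 166, 116]


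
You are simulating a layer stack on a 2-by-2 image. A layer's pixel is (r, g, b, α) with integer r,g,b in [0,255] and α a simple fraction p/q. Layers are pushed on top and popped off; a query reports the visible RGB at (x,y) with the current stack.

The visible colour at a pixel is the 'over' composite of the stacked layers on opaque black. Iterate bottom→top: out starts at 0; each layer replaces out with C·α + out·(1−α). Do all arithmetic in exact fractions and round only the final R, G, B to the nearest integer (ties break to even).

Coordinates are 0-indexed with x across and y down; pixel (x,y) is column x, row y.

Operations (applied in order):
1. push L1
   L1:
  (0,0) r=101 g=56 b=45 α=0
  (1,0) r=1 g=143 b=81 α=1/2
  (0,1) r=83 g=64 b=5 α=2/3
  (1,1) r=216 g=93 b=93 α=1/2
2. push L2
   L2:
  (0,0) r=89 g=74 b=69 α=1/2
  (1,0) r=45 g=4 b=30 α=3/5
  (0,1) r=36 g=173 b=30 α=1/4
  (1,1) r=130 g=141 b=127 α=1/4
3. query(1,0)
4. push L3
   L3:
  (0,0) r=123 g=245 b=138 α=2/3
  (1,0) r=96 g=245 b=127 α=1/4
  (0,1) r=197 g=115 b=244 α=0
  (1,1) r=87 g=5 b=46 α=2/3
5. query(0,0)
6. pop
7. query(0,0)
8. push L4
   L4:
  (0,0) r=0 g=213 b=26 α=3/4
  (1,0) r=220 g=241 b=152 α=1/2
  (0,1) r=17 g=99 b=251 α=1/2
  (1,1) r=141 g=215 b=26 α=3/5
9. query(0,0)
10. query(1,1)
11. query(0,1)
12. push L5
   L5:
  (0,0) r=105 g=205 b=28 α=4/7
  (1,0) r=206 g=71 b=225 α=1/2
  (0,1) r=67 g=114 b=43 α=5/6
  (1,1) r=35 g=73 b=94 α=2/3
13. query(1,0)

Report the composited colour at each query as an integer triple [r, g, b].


(1,0) stack=L1,L2; from [0,0,0]:
+L1 (α=1/2) → [1/2, 143/2, 81/2]
+L2 (α=3/5) → [136/5, 31, 171/5]
= [27, 31, 34]

(0,0) stack=L1,L2,L3; from [0,0,0]:
+L1 (α=0) → [0, 0, 0]
+L2 (α=1/2) → [89/2, 37, 69/2]
+L3 (α=2/3) → [581/6, 527/3, 207/2]
rounded: [97, 176, 104]

at x=0,y=0 over L1,L2:
+L1 (α=0) → [0, 0, 0]
+L2 (α=1/2) → [89/2, 37, 69/2]
rounded: [44, 37, 34]

query (0,0) [L1,L2,L4] — begin 0,0,0
L1 α=0: [0, 0, 0]
L2 α=1/2: [89/2, 37, 69/2]
L4 α=3/4: [89/8, 169, 225/8]
rounded: [11, 169, 28]

(1,1) stack=L1,L2,L4; from [0,0,0]:
after L1 α=1/2: [108, 93/2, 93/2]
after L2 α=1/4: [227/2, 561/8, 533/8]
after L4 α=3/5: [130, 3141/20, 169/4]
rounded: [130, 157, 42]

at x=0,y=1 over L1,L2,L4:
L1 α=2/3: [166/3, 128/3, 10/3]
L2 α=1/4: [101/2, 301/4, 10]
L4 α=1/2: [135/4, 697/8, 261/2]
rounded: [34, 87, 130]

query (1,0) [L1,L2,L4,L5] — begin 0,0,0
+L1 (α=1/2) → [1/2, 143/2, 81/2]
+L2 (α=3/5) → [136/5, 31, 171/5]
+L4 (α=1/2) → [618/5, 136, 931/10]
+L5 (α=1/2) → [824/5, 207/2, 3181/20]
rounded: [165, 104, 159]


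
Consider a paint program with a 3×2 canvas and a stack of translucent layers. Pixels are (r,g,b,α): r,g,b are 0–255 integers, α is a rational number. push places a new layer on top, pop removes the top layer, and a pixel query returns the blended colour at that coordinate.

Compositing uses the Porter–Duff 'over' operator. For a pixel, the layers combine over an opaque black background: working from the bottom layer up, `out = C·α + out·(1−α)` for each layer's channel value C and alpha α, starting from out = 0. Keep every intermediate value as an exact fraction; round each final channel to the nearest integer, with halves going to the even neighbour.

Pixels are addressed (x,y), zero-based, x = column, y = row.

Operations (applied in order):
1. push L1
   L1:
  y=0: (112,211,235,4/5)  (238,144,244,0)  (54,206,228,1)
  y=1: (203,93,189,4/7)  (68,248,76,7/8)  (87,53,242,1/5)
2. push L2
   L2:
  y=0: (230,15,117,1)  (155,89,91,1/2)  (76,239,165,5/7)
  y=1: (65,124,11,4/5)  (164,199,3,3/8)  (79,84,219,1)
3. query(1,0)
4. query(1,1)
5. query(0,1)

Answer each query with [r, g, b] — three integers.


at x=1,y=0 over L1,L2:
after L1 α=0: [0, 0, 0]
after L2 α=1/2: [155/2, 89/2, 91/2]
rounded: [78, 44, 46]

query (1,1) [L1,L2] — begin 0,0,0
L1 α=7/8: [119/2, 217, 133/2]
L2 α=3/8: [1579/16, 841/4, 683/16]
= [99, 210, 43]

(0,1) stack=L1,L2; from [0,0,0]:
+L1 (α=4/7) → [116, 372/7, 108]
+L2 (α=4/5) → [376/5, 3844/35, 152/5]
= [75, 110, 30]


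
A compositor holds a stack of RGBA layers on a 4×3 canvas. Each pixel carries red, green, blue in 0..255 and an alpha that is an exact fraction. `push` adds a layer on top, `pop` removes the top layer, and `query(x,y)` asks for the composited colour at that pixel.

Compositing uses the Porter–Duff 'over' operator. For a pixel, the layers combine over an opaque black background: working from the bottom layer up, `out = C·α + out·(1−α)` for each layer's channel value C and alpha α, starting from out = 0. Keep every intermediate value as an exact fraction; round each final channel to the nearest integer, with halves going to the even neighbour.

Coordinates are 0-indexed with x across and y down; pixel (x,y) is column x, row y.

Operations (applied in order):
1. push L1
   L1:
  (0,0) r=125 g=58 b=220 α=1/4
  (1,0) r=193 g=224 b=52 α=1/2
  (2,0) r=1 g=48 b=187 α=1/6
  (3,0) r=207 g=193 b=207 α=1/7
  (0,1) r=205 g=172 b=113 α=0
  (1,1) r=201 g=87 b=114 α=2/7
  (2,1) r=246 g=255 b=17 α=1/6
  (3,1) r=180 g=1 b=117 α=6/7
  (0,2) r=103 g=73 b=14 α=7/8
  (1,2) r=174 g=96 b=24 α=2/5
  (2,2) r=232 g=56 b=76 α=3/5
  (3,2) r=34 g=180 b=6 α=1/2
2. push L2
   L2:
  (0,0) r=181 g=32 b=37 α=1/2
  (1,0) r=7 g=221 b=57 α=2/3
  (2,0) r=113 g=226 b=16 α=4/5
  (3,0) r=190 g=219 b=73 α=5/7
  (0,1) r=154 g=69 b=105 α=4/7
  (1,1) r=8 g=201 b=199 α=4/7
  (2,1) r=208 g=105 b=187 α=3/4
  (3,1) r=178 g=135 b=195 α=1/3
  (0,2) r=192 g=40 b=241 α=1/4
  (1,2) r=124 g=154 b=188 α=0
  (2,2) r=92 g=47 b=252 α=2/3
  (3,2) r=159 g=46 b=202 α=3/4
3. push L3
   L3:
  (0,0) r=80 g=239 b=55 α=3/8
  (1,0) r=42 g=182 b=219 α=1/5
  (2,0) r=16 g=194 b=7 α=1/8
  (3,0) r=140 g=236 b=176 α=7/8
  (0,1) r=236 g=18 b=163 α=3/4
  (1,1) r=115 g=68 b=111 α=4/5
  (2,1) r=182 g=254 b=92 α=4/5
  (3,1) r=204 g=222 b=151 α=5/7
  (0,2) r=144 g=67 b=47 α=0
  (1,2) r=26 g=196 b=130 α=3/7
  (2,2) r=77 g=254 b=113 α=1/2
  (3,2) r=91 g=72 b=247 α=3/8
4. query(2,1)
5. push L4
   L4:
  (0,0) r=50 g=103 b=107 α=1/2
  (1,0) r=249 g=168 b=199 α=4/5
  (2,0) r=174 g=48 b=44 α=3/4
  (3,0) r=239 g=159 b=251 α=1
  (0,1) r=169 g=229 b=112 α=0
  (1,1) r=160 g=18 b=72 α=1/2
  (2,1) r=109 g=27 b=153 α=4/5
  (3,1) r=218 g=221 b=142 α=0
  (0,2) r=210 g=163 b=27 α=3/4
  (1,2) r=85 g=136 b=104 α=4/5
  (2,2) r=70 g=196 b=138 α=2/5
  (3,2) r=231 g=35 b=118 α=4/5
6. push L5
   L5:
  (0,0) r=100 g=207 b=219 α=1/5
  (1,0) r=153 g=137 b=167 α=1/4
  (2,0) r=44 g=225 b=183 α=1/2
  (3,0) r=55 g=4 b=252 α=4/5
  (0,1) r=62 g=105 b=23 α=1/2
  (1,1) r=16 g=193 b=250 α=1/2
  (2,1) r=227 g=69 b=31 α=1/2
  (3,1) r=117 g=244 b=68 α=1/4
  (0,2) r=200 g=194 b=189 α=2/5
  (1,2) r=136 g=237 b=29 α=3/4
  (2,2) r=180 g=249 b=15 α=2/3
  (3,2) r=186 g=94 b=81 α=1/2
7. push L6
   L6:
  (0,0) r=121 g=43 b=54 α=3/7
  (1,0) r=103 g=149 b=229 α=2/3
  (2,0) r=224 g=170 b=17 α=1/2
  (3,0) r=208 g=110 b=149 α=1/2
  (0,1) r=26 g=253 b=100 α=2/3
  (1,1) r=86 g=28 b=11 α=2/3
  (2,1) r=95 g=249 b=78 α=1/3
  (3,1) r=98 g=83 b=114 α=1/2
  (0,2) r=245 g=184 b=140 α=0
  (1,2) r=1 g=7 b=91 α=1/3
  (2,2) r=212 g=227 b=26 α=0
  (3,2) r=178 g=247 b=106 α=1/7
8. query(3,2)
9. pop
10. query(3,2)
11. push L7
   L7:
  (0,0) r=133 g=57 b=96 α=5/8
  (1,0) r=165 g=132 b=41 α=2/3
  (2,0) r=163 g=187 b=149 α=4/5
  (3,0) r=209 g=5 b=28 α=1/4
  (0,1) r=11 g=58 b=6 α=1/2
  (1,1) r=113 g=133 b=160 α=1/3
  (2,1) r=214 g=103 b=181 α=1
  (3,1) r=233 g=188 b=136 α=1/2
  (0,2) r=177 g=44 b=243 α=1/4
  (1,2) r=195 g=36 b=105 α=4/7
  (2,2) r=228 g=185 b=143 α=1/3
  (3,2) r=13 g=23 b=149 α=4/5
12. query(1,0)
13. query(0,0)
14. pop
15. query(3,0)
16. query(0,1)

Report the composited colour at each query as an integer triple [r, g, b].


at x=2,y=1 over L1,L2,L3:
+L1 (α=1/6) → [41, 85/2, 17/6]
+L2 (α=3/4) → [665/4, 715/8, 3383/24]
+L3 (α=4/5) → [3577/20, 8843/40, 2443/24]
→ [179, 221, 102]

at x=3,y=2 over L1,L2,L3,L4,L5,L6:
after L1 α=1/2: [17, 90, 3]
after L2 α=3/4: [247/2, 57, 609/4]
after L3 α=3/8: [1781/16, 501/8, 6009/32]
after L4 α=4/5: [3313/16, 1621/40, 21113/160]
after L5 α=1/2: [6289/32, 5381/80, 34073/320]
after L6 α=1/7: [21715/112, 26023/280, 119179/1120]
→ [194, 93, 106]

query (3,2) [L1,L2,L3,L4,L5] — begin 0,0,0
L1 α=1/2: [17, 90, 3]
L2 α=3/4: [247/2, 57, 609/4]
L3 α=3/8: [1781/16, 501/8, 6009/32]
L4 α=4/5: [3313/16, 1621/40, 21113/160]
L5 α=1/2: [6289/32, 5381/80, 34073/320]
→ [197, 67, 106]

query (1,0) [L1,L2,L3,L4,L5,L7] — begin 0,0,0
+L1 (α=1/2) → [193/2, 112, 26]
+L2 (α=2/3) → [221/6, 554/3, 140/3]
+L3 (α=1/5) → [568/15, 2762/15, 1217/15]
+L4 (α=4/5) → [15508/75, 12842/75, 13157/75]
+L5 (α=1/4) → [19333/100, 16267/100, 4333/25]
+L7 (α=2/3) → [52333/300, 42667/300, 6383/75]
= [174, 142, 85]

(0,0) stack=L1,L2,L3,L4,L5,L7; from [0,0,0]:
+L1 (α=1/4) → [125/4, 29/2, 55]
+L2 (α=1/2) → [849/8, 93/4, 46]
+L3 (α=3/8) → [6165/64, 3333/32, 395/8]
+L4 (α=1/2) → [9365/128, 6629/64, 1251/16]
+L5 (α=1/5) → [2513/32, 9941/80, 2127/20]
+L7 (α=5/8) → [28819/256, 52623/640, 15981/160]
= [113, 82, 100]

query (3,0) [L1,L2,L3,L4,L5] — begin 0,0,0
+L1 (α=1/7) → [207/7, 193/7, 207/7]
+L2 (α=5/7) → [7064/49, 8051/49, 2969/49]
+L3 (α=7/8) → [13771/98, 88999/392, 63337/392]
+L4 (α=1) → [239, 159, 251]
+L5 (α=4/5) → [459/5, 35, 1259/5]
= [92, 35, 252]

at x=0,y=1 over L1,L2,L3,L4,L5:
+L1 (α=0) → [0, 0, 0]
+L2 (α=4/7) → [88, 276/7, 60]
+L3 (α=3/4) → [199, 327/14, 549/4]
+L4 (α=0) → [199, 327/14, 549/4]
+L5 (α=1/2) → [261/2, 1797/28, 641/8]
= [130, 64, 80]
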